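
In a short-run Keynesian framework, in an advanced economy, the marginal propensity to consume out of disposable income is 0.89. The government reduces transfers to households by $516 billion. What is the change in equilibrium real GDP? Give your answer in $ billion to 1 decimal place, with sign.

The transfer change shifts disposable income by −$516 billion, so first-round consumption changes by c·ΔTR = 0.89 × (−$516 billion) = −$459.24 billion.
Expenditure multiplier = 1/(1 − MPC) = 1/(1 − 0.89) = 1/0.11 ≈ 9.091.
The transfer multiplier is c × k ≈ 8.091, so ΔY = k × (c·ΔTR) = (−$459.24 billion) / 0.11 ≈ −$4,174.9 billion.

−$4,174.9 billion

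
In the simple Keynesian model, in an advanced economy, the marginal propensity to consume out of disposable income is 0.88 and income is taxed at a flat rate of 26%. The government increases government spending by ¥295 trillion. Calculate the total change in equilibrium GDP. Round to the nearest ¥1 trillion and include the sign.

Government-spending multiplier = 1/(1 − c(1−t)) = 1/(1 − 0.88×0.74) = 1/0.3488 ≈ 2.867.
ΔY = k × ΔG = (+¥295 trillion) / 0.3488 ≈ +¥846 trillion.

+¥846 trillion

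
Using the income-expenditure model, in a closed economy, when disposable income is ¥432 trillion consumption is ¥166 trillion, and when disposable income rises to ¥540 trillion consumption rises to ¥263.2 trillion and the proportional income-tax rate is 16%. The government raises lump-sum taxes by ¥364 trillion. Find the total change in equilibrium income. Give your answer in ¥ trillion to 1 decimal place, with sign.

−¥1,342.6 trillion

MPC = ΔC/ΔYd = (263.2 − 166)/(540 − 432) = 97.2/108 = 0.9.
A lump-sum tax change of +¥364 trillion shifts disposable income by −¥364 trillion; first-round consumption changes by −c × ΔT = −0.9 × (+¥364 trillion) = −¥327.6 trillion.
Expenditure multiplier = 1/(1 − c(1−t)) = 1/(1 − 0.9×0.84) = 1/0.244 ≈ 4.098.
The tax multiplier is −c × k ≈ −3.689, so ΔY = k × (−c·ΔT) = (−¥327.6 trillion) / 0.244 ≈ −¥1,342.6 trillion.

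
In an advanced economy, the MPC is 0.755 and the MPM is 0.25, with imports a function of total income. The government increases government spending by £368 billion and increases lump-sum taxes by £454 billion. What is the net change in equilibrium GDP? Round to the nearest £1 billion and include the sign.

Expenditure multiplier = 1/(1 − c + m) = 1/(1 − 0.755 + 0.25) = 1/0.495 ≈ 2.02.
ΔG contributes k·ΔG = (+£368 billion) / 0.495 ≈ +£743.4 billion.
ΔT of +£454 billion changes first-round spending by −c·ΔT = −£342.77 billion, contributing k·(−c·ΔT) = (−£342.77 billion) / 0.495 ≈ −£692.5 billion.
Net ΔY = k(ΔG − c·ΔT) = (+£25.23 billion) / 0.495 ≈ +£51 billion.

+£51 billion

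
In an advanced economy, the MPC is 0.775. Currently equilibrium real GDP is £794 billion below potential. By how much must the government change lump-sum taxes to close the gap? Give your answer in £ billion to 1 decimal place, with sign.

−£230.5 billion

Spending multiplier = 1/(1 − MPC) = 1/(1 − 0.775) = 1/0.225 ≈ 4.444.
Tax multiplier = −c·k = −0.775/0.225 ≈ −3.444. Need ΔY = +£794 billion, so ΔT = ΔY/(−c·k) = −(+£794 billion) × 0.225 / 0.775 ≈ −£230.5 billion.
The government should cut lump-sum taxes by £230.5 billion.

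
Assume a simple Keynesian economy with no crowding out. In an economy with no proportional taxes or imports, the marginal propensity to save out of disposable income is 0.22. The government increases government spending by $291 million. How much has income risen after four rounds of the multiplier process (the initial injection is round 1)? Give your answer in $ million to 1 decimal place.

MPC = 1 − MPS = 1 − 0.22 = 0.78.
Round 1 adds ΔG = $291 million; each later round is MPC = 0.78 times the previous.
After 4 rounds: 291 + 226.98 + 177.0444 + 138.094632 = ΔG·(1 − c^4)/(1 − c) = 291 × (1 − 0.37015056)/0.22 ≈ $833.1 million.

$833.1 million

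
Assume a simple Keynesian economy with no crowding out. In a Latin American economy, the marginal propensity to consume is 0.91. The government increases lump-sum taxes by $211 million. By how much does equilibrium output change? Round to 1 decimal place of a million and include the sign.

−$2,133.4 million

A lump-sum tax change of +$211 million shifts disposable income by −$211 million; first-round consumption changes by −c × ΔT = −0.91 × (+$211 million) = −$192.01 million.
Expenditure multiplier = 1/(1 − MPC) = 1/(1 − 0.91) = 1/0.09 ≈ 11.111.
The tax multiplier is −c × k ≈ −10.111, so ΔY = k × (−c·ΔT) = (−$192.01 million) / 0.09 ≈ −$2,133.4 million.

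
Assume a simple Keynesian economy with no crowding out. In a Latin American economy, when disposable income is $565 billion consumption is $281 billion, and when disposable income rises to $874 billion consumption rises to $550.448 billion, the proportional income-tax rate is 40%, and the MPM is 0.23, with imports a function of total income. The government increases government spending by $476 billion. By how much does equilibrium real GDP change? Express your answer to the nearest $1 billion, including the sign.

MPC = ΔC/ΔYd = (550.448 − 281)/(874 − 565) = 269.448/309 = 0.872.
Expenditure multiplier = 1/(1 − c(1−t) + m) = 1/(1 − 0.872×0.6 + 0.23) = 1/0.7068 ≈ 1.415.
ΔY = k × ΔG = (+$476 billion) / 0.7068 ≈ +$673 billion.

+$673 billion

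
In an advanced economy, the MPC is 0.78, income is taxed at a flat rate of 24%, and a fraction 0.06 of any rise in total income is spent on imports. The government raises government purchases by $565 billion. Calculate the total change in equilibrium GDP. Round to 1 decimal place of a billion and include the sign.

Expenditure multiplier = 1/(1 − c(1−t) + m) = 1/(1 − 0.78×0.76 + 0.06) = 1/0.4672 ≈ 2.14.
ΔY = k × ΔG = (+$565 billion) / 0.4672 ≈ +$1,209.3 billion.

+$1,209.3 billion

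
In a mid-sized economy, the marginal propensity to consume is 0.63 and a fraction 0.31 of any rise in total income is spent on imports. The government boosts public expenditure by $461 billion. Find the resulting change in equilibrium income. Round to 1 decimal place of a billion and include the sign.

+$677.9 billion

Government-spending multiplier = 1/(1 − c + m) = 1/(1 − 0.63 + 0.31) = 1/0.68 ≈ 1.471.
ΔY = k × ΔG = (+$461 billion) / 0.68 ≈ +$677.9 billion.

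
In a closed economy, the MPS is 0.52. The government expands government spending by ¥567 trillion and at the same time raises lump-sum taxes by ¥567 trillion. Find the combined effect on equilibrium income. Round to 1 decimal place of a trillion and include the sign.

MPC = 1 − MPS = 1 − 0.52 = 0.48.
Expenditure multiplier = 1/(1 − MPC) = 1/(1 − 0.48) = 1/0.52 ≈ 1.923.
ΔG contributes k·ΔG = (+¥567 trillion) / 0.52 ≈ +¥1,090.4 trillion.
ΔT of +¥567 trillion changes first-round spending by −c·ΔT = −¥272.16 trillion, contributing k·(−c·ΔT) = (−¥272.16 trillion) / 0.52 ≈ −¥523.4 trillion.
With ΔG = ΔT and no other leakages, the balanced-budget multiplier is 1, so ΔY = ΔG = +¥567 trillion.

+¥567.0 trillion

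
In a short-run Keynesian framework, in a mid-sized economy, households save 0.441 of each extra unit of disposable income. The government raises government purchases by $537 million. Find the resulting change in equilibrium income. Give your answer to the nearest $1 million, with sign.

+$1,218 million

MPC = 1 − MPS = 1 − 0.441 = 0.559.
Spending multiplier = 1/(1 − MPC) = 1/(1 − 0.559) = 1/0.441 ≈ 2.268.
ΔY = k × ΔG = (+$537 million) / 0.441 ≈ +$1,218 million.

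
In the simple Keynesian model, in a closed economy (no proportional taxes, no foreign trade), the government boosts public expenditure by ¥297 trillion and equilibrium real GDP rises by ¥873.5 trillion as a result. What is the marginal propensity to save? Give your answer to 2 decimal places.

Implied spending multiplier k = ΔY/ΔG = 873.5/297 ≈ 2.9411.
Since k = 1/(1 − MPC), MPC = 1 − 1/k = 1 − ΔG/ΔY = 1 − 297/873.5 ≈ 0.66.
MPS = 1 − MPC = 0.34.

0.34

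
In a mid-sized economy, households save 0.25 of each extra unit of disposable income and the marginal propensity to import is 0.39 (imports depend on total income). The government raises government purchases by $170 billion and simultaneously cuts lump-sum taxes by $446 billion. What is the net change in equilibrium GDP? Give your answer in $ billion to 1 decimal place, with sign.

+$788.3 billion

MPC = 1 − MPS = 1 − 0.25 = 0.75.
Expenditure multiplier = 1/(1 − c + m) = 1/(1 − 0.75 + 0.39) = 1/0.64 ≈ 1.563.
ΔG contributes k·ΔG = (+$170 billion) / 0.64 ≈ +$265.6 billion.
ΔT of −$446 billion changes first-round spending by −c·ΔT = +$334.5 billion, contributing k·(−c·ΔT) = (+$334.5 billion) / 0.64 ≈ +$522.7 billion.
Net ΔY = k(ΔG − c·ΔT) = (+$504.5 billion) / 0.64 ≈ +$788.3 billion.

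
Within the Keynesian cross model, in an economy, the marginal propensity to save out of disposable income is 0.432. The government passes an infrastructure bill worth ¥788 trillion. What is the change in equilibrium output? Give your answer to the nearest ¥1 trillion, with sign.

+¥1,824 trillion

MPC = 1 − MPS = 1 − 0.432 = 0.568.
Expenditure multiplier = 1/(1 − MPC) = 1/(1 − 0.568) = 1/0.432 ≈ 2.315.
ΔY = k × ΔG = (+¥788 trillion) / 0.432 ≈ +¥1,824 trillion.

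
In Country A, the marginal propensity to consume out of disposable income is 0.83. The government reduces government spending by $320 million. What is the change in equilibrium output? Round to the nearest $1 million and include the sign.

Spending multiplier = 1/(1 − MPC) = 1/(1 − 0.83) = 1/0.17 ≈ 5.882.
ΔY = k × ΔG = (−$320 million) / 0.17 ≈ −$1,882 million.

−$1,882 million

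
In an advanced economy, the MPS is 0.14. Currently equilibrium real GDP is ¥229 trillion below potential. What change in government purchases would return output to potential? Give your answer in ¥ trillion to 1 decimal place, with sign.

+¥32.1 trillion

MPC = 1 − MPS = 1 − 0.14 = 0.86.
Spending multiplier = 1/(1 − MPC) = 1/(1 − 0.86) = 1/0.14 ≈ 7.143.
Need ΔY = +¥229 trillion, so ΔG = ΔY/k = (+¥229 trillion) × 0.14 ≈ +¥32.1 trillion.
The government should increase government purchases by ¥32.1 trillion.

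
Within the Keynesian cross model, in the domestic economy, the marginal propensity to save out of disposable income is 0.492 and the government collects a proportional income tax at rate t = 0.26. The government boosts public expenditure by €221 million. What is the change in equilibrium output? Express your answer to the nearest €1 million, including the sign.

+€354 million

MPC = 1 − MPS = 1 − 0.492 = 0.508.
Government-spending multiplier = 1/(1 − c(1−t)) = 1/(1 − 0.508×0.74) = 1/0.62408 ≈ 1.602.
ΔY = k × ΔG = (+€221 million) / 0.62408 ≈ +€354 million.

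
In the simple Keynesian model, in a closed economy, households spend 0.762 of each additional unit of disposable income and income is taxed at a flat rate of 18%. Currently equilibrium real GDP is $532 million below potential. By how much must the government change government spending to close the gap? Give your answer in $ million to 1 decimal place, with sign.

+$199.6 million

Spending multiplier = 1/(1 − c(1−t)) = 1/(1 − 0.762×0.82) = 1/0.37516 ≈ 2.666.
Need ΔY = +$532 million, so ΔG = ΔY/k = (+$532 million) × 0.37516 ≈ +$199.6 million.
The government should increase government spending by $199.6 million.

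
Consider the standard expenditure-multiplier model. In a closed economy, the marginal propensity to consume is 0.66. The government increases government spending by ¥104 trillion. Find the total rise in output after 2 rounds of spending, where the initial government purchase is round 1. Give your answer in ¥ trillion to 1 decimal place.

Round 1 adds ΔG = ¥104 trillion; each later round is MPC = 0.66 times the previous.
After 2 rounds: 104 + 68.64 = ΔG·(1 − c^2)/(1 − c) = 104 × (1 − 0.4356)/0.34 ≈ ¥172.6 trillion.

¥172.6 trillion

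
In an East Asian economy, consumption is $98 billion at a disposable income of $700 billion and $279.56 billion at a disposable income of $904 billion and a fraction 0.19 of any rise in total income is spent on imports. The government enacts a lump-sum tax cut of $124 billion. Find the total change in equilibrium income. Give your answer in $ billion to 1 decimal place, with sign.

+$367.9 billion

MPC = ΔC/ΔYd = (279.56 − 98)/(904 − 700) = 181.56/204 = 0.89.
A lump-sum tax change of −$124 billion shifts disposable income by +$124 billion; first-round consumption changes by −c × ΔT = −0.89 × (−$124 billion) = +$110.36 billion.
Expenditure multiplier = 1/(1 − c + m) = 1/(1 − 0.89 + 0.19) = 1/0.3 ≈ 3.333.
The tax multiplier is −c × k ≈ −2.967, so ΔY = k × (−c·ΔT) = (+$110.36 billion) / 0.3 ≈ +$367.9 billion.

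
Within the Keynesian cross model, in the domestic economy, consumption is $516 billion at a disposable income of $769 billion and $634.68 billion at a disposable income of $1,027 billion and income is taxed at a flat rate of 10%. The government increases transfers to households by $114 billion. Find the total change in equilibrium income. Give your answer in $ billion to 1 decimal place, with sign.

+$89.5 billion

MPC = ΔC/ΔYd = (634.68 − 516)/(1,027 − 769) = 118.68/258 = 0.46.
The transfer change shifts disposable income by +$114 billion, so first-round consumption changes by c·ΔTR = 0.46 × (+$114 billion) = +$52.44 billion.
Expenditure multiplier = 1/(1 − c(1−t)) = 1/(1 − 0.46×0.9) = 1/0.586 ≈ 1.706.
The transfer multiplier is c × k ≈ 0.785, so ΔY = k × (c·ΔTR) = (+$52.44 billion) / 0.586 ≈ +$89.5 billion.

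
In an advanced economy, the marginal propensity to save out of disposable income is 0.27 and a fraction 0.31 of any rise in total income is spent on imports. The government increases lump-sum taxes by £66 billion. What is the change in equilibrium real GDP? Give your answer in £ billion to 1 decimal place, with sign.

MPC = 1 − MPS = 1 − 0.27 = 0.73.
A lump-sum tax change of +£66 billion shifts disposable income by −£66 billion; first-round consumption changes by −c × ΔT = −0.73 × (+£66 billion) = −£48.18 billion.
Expenditure multiplier = 1/(1 − c + m) = 1/(1 − 0.73 + 0.31) = 1/0.58 ≈ 1.724.
The tax multiplier is −c × k ≈ −1.259, so ΔY = k × (−c·ΔT) = (−£48.18 billion) / 0.58 ≈ −£83.1 billion.

−£83.1 billion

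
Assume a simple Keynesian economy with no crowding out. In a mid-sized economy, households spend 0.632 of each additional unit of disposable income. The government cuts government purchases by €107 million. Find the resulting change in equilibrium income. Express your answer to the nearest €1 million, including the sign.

Expenditure multiplier = 1/(1 − MPC) = 1/(1 − 0.632) = 1/0.368 ≈ 2.717.
ΔY = k × ΔG = (−€107 million) / 0.368 ≈ −€291 million.

−€291 million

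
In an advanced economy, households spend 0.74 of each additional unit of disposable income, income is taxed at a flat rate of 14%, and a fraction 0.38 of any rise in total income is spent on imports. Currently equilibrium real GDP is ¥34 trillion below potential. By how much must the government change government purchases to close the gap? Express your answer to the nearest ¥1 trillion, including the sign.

+¥25 trillion

Spending multiplier = 1/(1 − c(1−t) + m) = 1/(1 − 0.74×0.86 + 0.38) = 1/0.7436 ≈ 1.345.
Need ΔY = +¥34 trillion, so ΔG = ΔY/k = (+¥34 trillion) × 0.7436 ≈ +¥25 trillion.
The government should increase government purchases by ¥25 trillion.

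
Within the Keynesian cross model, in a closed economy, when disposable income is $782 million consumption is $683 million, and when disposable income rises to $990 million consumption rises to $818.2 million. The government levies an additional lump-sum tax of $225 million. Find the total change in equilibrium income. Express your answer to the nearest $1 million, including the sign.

MPC = ΔC/ΔYd = (818.2 − 683)/(990 − 782) = 135.2/208 = 0.65.
A lump-sum tax change of +$225 million shifts disposable income by −$225 million; first-round consumption changes by −c × ΔT = −0.65 × (+$225 million) = −$146.25 million.
Expenditure multiplier = 1/(1 − MPC) = 1/(1 − 0.65) = 1/0.35 ≈ 2.857.
The tax multiplier is −c × k ≈ −1.857, so ΔY = k × (−c·ΔT) = (−$146.25 million) / 0.35 ≈ −$418 million.

−$418 million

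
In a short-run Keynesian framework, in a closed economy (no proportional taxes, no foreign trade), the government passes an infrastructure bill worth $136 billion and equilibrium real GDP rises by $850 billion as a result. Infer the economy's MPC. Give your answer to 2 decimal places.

Implied spending multiplier k = ΔY/ΔG = 850/136 = 6.25.
Since k = 1/(1 − MPC), MPC = 1 − 1/k = 1 − ΔG/ΔY = 1 − 136/850 = 0.84.

0.84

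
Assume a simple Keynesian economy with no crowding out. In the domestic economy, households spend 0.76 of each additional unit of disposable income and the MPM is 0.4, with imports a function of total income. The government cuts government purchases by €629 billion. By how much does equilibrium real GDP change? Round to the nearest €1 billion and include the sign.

−€983 billion

Government-spending multiplier = 1/(1 − c + m) = 1/(1 − 0.76 + 0.4) = 1/0.64 ≈ 1.563.
ΔY = k × ΔG = (−€629 billion) / 0.64 ≈ −€983 billion.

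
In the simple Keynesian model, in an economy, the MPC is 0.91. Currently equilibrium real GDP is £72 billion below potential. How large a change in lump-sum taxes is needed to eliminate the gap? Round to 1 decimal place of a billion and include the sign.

−£7.1 billion

Spending multiplier = 1/(1 − MPC) = 1/(1 − 0.91) = 1/0.09 ≈ 11.111.
Tax multiplier = −c·k = −0.91/0.09 ≈ −10.111. Need ΔY = +£72 billion, so ΔT = ΔY/(−c·k) = −(+£72 billion) × 0.09 / 0.91 ≈ −£7.1 billion.
The government should cut lump-sum taxes by £7.1 billion.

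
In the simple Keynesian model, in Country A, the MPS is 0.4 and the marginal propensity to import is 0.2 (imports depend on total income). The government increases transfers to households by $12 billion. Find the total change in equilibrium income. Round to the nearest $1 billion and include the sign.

MPC = 1 − MPS = 1 − 0.4 = 0.6.
The transfer change shifts disposable income by +$12 billion, so first-round consumption changes by c·ΔTR = 0.6 × (+$12 billion) = +$7.2 billion.
Expenditure multiplier = 1/(1 − c + m) = 1/(1 − 0.6 + 0.2) = 1/0.6 ≈ 1.667.
The transfer multiplier is c × k = 1, so ΔY = k × (c·ΔTR) = (+$7.2 billion) / 0.6 = +$12 billion.

+$12 billion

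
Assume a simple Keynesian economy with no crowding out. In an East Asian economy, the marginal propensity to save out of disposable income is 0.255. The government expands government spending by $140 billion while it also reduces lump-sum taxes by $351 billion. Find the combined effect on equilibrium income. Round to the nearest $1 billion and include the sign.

+$1,574 billion

MPC = 1 − MPS = 1 − 0.255 = 0.745.
Expenditure multiplier = 1/(1 − MPC) = 1/(1 − 0.745) = 1/0.255 ≈ 3.922.
ΔG contributes k·ΔG = (+$140 billion) / 0.255 ≈ +$549 billion.
ΔT of −$351 billion changes first-round spending by −c·ΔT = +$261.495 billion, contributing k·(−c·ΔT) = (+$261.495 billion) / 0.255 ≈ +$1,025.5 billion.
Net ΔY = k(ΔG − c·ΔT) = (+$401.495 billion) / 0.255 ≈ +$1,574 billion.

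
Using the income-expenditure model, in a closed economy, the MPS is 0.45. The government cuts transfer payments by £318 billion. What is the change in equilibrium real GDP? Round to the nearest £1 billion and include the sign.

MPC = 1 − MPS = 1 − 0.45 = 0.55.
The transfer change shifts disposable income by −£318 billion, so first-round consumption changes by c·ΔTR = 0.55 × (−£318 billion) = −£174.9 billion.
Expenditure multiplier = 1/(1 − MPC) = 1/(1 − 0.55) = 1/0.45 ≈ 2.222.
The transfer multiplier is c × k ≈ 1.222, so ΔY = k × (c·ΔTR) = (−£174.9 billion) / 0.45 ≈ −£389 billion.

−£389 billion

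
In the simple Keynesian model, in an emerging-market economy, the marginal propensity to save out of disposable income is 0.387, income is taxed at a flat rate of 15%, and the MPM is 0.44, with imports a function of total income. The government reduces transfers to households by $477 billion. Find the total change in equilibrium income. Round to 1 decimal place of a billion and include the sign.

−$318.2 billion

MPC = 1 − MPS = 1 − 0.387 = 0.613.
The transfer change shifts disposable income by −$477 billion, so first-round consumption changes by c·ΔTR = 0.613 × (−$477 billion) = −$292.401 billion.
Expenditure multiplier = 1/(1 − c(1−t) + m) = 1/(1 − 0.613×0.85 + 0.44) = 1/0.91895 ≈ 1.088.
The transfer multiplier is c × k ≈ 0.667, so ΔY = k × (c·ΔTR) = (−$292.401 billion) / 0.91895 ≈ −$318.2 billion.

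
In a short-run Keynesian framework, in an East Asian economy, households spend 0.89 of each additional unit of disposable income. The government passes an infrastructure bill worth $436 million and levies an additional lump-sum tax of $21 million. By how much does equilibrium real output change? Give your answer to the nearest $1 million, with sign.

Expenditure multiplier = 1/(1 − MPC) = 1/(1 − 0.89) = 1/0.11 ≈ 9.091.
ΔG contributes k·ΔG = (+$436 million) / 0.11 ≈ +$3,963.6 million.
ΔT of +$21 million changes first-round spending by −c·ΔT = −$18.69 million, contributing k·(−c·ΔT) = (−$18.69 million) / 0.11 ≈ −$169.9 million.
Net ΔY = k(ΔG − c·ΔT) = (+$417.31 million) / 0.11 ≈ +$3,794 million.

+$3,794 million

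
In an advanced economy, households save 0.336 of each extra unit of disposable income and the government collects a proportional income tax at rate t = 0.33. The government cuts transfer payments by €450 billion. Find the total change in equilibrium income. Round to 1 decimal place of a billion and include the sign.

−€538.3 billion

MPC = 1 − MPS = 1 − 0.336 = 0.664.
The transfer change shifts disposable income by −€450 billion, so first-round consumption changes by c·ΔTR = 0.664 × (−€450 billion) = −€298.8 billion.
Expenditure multiplier = 1/(1 − c(1−t)) = 1/(1 − 0.664×0.67) = 1/0.55512 ≈ 1.801.
The transfer multiplier is c × k ≈ 1.196, so ΔY = k × (c·ΔTR) = (−€298.8 billion) / 0.55512 ≈ −€538.3 billion.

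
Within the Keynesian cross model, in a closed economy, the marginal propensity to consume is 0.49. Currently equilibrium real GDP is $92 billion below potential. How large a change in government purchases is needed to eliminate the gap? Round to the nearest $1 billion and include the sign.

+$47 billion

Spending multiplier = 1/(1 − MPC) = 1/(1 − 0.49) = 1/0.51 ≈ 1.961.
Need ΔY = +$92 billion, so ΔG = ΔY/k = (+$92 billion) × 0.51 ≈ +$47 billion.
The government should increase government purchases by $47 billion.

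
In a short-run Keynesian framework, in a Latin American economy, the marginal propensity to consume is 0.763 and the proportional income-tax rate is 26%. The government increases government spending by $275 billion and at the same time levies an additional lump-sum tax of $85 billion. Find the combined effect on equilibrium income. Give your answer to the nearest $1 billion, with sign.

+$483 billion

Expenditure multiplier = 1/(1 − c(1−t)) = 1/(1 − 0.763×0.74) = 1/0.43538 ≈ 2.297.
ΔG contributes k·ΔG = (+$275 billion) / 0.43538 ≈ +$631.6 billion.
ΔT of +$85 billion changes first-round spending by −c·ΔT = −$64.855 billion, contributing k·(−c·ΔT) = (−$64.855 billion) / 0.43538 ≈ −$149 billion.
Net ΔY = k(ΔG − c·ΔT) = (+$210.145 billion) / 0.43538 ≈ +$483 billion.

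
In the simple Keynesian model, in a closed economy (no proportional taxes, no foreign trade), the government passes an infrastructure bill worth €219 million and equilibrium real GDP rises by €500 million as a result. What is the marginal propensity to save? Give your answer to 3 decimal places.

0.438

Implied spending multiplier k = ΔY/ΔG = 500/219 ≈ 2.2831.
Since k = 1/(1 − MPC), MPC = 1 − 1/k = 1 − ΔG/ΔY = 1 − 219/500 = 0.562.
MPS = 1 − MPC = 0.438.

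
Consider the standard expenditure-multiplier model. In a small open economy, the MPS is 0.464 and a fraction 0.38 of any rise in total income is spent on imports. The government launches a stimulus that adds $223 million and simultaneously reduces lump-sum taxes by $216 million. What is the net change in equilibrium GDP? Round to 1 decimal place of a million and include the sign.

+$401.4 million

MPC = 1 − MPS = 1 − 0.464 = 0.536.
Expenditure multiplier = 1/(1 − c + m) = 1/(1 − 0.536 + 0.38) = 1/0.844 ≈ 1.185.
ΔG contributes k·ΔG = (+$223 million) / 0.844 ≈ +$264.2 million.
ΔT of −$216 million changes first-round spending by −c·ΔT = +$115.776 million, contributing k·(−c·ΔT) = (+$115.776 million) / 0.844 ≈ +$137.2 million.
Net ΔY = k(ΔG − c·ΔT) = (+$338.776 million) / 0.844 ≈ +$401.4 million.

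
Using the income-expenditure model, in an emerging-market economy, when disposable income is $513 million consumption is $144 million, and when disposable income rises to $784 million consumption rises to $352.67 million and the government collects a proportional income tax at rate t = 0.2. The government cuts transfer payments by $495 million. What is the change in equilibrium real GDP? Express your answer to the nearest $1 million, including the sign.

MPC = ΔC/ΔYd = (352.67 − 144)/(784 − 513) = 208.67/271 = 0.77.
The transfer change shifts disposable income by −$495 million, so first-round consumption changes by c·ΔTR = 0.77 × (−$495 million) = −$381.15 million.
Expenditure multiplier = 1/(1 − c(1−t)) = 1/(1 − 0.77×0.8) = 1/0.384 ≈ 2.604.
The transfer multiplier is c × k ≈ 2.005, so ΔY = k × (c·ΔTR) = (−$381.15 million) / 0.384 ≈ −$993 million.

−$993 million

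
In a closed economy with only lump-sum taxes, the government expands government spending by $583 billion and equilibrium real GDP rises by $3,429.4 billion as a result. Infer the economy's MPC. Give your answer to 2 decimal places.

0.83

Implied spending multiplier k = ΔY/ΔG = 3,429.4/583 ≈ 5.8823.
Since k = 1/(1 − MPC), MPC = 1 − 1/k = 1 − ΔG/ΔY = 1 − 583/3,429.4 ≈ 0.83.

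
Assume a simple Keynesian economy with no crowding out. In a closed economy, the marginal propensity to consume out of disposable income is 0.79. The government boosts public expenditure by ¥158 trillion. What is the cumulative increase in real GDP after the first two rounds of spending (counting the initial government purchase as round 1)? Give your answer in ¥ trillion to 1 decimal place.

Round 1 adds ΔG = ¥158 trillion; each later round is MPC = 0.79 times the previous.
After 2 rounds: 158 + 124.82 = ΔG·(1 − c^2)/(1 − c) = 158 × (1 − 0.6241)/0.21 ≈ ¥282.8 trillion.

¥282.8 trillion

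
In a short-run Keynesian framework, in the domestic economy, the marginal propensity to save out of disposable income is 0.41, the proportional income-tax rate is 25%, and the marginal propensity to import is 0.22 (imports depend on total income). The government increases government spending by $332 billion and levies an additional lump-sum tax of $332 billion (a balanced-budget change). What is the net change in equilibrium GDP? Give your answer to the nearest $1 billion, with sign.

+$175 billion

MPC = 1 − MPS = 1 − 0.41 = 0.59.
Expenditure multiplier = 1/(1 − c(1−t) + m) = 1/(1 − 0.59×0.75 + 0.22) = 1/0.7775 ≈ 1.286.
ΔG contributes k·ΔG = (+$332 billion) / 0.7775 ≈ +$427 billion.
ΔT of +$332 billion changes first-round spending by −c·ΔT = −$195.88 billion, contributing k·(−c·ΔT) = (−$195.88 billion) / 0.7775 ≈ −$251.9 billion.
Net ΔY = k(ΔG − c·ΔT) = (+$136.12 billion) / 0.7775 ≈ +$175 billion.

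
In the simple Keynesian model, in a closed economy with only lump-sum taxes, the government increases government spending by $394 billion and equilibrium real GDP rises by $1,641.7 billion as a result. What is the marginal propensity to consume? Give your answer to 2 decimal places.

Implied spending multiplier k = ΔY/ΔG = 1,641.7/394 ≈ 4.1668.
Since k = 1/(1 − MPC), MPC = 1 − 1/k = 1 − ΔG/ΔY = 1 − 394/1,641.7 ≈ 0.76.

0.76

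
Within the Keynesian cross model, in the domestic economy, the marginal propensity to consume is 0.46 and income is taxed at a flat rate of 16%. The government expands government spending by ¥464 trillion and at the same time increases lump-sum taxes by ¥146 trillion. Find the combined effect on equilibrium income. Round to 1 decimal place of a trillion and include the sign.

Expenditure multiplier = 1/(1 − c(1−t)) = 1/(1 − 0.46×0.84) = 1/0.6136 ≈ 1.63.
ΔG contributes k·ΔG = (+¥464 trillion) / 0.6136 ≈ +¥756.2 trillion.
ΔT of +¥146 trillion changes first-round spending by −c·ΔT = −¥67.16 trillion, contributing k·(−c·ΔT) = (−¥67.16 trillion) / 0.6136 ≈ −¥109.5 trillion.
Net ΔY = k(ΔG − c·ΔT) = (+¥396.84 trillion) / 0.6136 ≈ +¥646.7 trillion.

+¥646.7 trillion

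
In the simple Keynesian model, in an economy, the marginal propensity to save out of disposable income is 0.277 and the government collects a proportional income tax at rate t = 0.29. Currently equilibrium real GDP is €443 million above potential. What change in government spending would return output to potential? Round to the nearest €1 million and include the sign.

−€216 million

MPC = 1 − MPS = 1 − 0.277 = 0.723.
Spending multiplier = 1/(1 − c(1−t)) = 1/(1 − 0.723×0.71) = 1/0.48667 ≈ 2.055.
Need ΔY = −€443 million, so ΔG = ΔY/k = (−€443 million) × 0.48667 ≈ −€216 million.
The government should cut government spending by €216 million.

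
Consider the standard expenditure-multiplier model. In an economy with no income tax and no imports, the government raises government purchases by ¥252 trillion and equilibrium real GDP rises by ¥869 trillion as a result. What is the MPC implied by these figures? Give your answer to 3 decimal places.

0.710

Implied spending multiplier k = ΔY/ΔG = 869/252 ≈ 3.4484.
Since k = 1/(1 − MPC), MPC = 1 − 1/k = 1 − ΔG/ΔY = 1 − 252/869 ≈ 0.710.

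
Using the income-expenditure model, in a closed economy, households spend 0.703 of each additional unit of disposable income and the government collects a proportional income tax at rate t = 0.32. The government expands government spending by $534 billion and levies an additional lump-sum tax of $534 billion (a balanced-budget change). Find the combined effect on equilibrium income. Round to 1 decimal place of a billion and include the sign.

Expenditure multiplier = 1/(1 − c(1−t)) = 1/(1 − 0.703×0.68) = 1/0.52196 ≈ 1.916.
ΔG contributes k·ΔG = (+$534 billion) / 0.52196 ≈ +$1,023.1 billion.
ΔT of +$534 billion changes first-round spending by −c·ΔT = −$375.402 billion, contributing k·(−c·ΔT) = (−$375.402 billion) / 0.52196 ≈ −$719.2 billion.
Net ΔY = k(ΔG − c·ΔT) = (+$158.598 billion) / 0.52196 ≈ +$303.9 billion.

+$303.9 billion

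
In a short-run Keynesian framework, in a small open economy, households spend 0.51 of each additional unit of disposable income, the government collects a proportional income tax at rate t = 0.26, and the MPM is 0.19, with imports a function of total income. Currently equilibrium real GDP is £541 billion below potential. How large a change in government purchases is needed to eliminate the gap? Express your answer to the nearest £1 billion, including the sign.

+£440 billion

Spending multiplier = 1/(1 − c(1−t) + m) = 1/(1 − 0.51×0.74 + 0.19) = 1/0.8126 ≈ 1.231.
Need ΔY = +£541 billion, so ΔG = ΔY/k = (+£541 billion) × 0.8126 ≈ +£440 billion.
The government should increase government purchases by £440 billion.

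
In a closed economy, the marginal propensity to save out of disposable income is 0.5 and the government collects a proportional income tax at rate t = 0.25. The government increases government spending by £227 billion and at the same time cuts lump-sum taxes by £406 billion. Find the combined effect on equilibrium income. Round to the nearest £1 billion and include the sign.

+£688 billion

MPC = 1 − MPS = 1 − 0.5 = 0.5.
Expenditure multiplier = 1/(1 − c(1−t)) = 1/(1 − 0.5×0.75) = 1/0.625 = 1.6.
ΔG contributes k·ΔG = (+£227 billion) / 0.625 = +£363.2 billion.
ΔT of −£406 billion changes first-round spending by −c·ΔT = +£203 billion, contributing k·(−c·ΔT) = (+£203 billion) / 0.625 = +£324.8 billion.
Net ΔY = k(ΔG − c·ΔT) = (+£430 billion) / 0.625 = +£688 billion.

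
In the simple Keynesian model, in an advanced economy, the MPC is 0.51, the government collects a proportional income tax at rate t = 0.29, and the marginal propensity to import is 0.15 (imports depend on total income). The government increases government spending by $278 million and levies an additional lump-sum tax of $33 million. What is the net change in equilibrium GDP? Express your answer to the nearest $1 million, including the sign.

+$331 million

Expenditure multiplier = 1/(1 − c(1−t) + m) = 1/(1 − 0.51×0.71 + 0.15) = 1/0.7879 ≈ 1.269.
ΔG contributes k·ΔG = (+$278 million) / 0.7879 ≈ +$352.8 million.
ΔT of +$33 million changes first-round spending by −c·ΔT = −$16.83 million, contributing k·(−c·ΔT) = (−$16.83 million) / 0.7879 ≈ −$21.4 million.
Net ΔY = k(ΔG − c·ΔT) = (+$261.17 million) / 0.7879 ≈ +$331 million.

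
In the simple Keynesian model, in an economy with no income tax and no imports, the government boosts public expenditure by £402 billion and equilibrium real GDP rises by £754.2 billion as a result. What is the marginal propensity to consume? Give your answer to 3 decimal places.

0.467

Implied spending multiplier k = ΔY/ΔG = 754.2/402 ≈ 1.8761.
Since k = 1/(1 − MPC), MPC = 1 − 1/k = 1 − ΔG/ΔY = 1 − 402/754.2 ≈ 0.467.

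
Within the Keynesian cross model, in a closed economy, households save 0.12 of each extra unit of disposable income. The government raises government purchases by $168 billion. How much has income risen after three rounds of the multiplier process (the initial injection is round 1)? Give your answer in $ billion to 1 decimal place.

MPC = 1 − MPS = 1 − 0.12 = 0.88.
Round 1 adds ΔG = $168 billion; each later round is MPC = 0.88 times the previous.
After 3 rounds: 168 + 147.84 + 130.0992 = ΔG·(1 − c^3)/(1 − c) = 168 × (1 − 0.681472)/0.12 ≈ $445.9 billion.

$445.9 billion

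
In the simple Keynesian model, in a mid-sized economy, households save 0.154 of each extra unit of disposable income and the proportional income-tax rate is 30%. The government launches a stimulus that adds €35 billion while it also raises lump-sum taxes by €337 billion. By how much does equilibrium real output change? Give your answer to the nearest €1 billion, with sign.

MPC = 1 − MPS = 1 − 0.154 = 0.846.
Expenditure multiplier = 1/(1 − c(1−t)) = 1/(1 − 0.846×0.7) = 1/0.4078 ≈ 2.452.
ΔG contributes k·ΔG = (+€35 billion) / 0.4078 ≈ +€85.8 billion.
ΔT of +€337 billion changes first-round spending by −c·ΔT = −€285.102 billion, contributing k·(−c·ΔT) = (−€285.102 billion) / 0.4078 ≈ −€699.1 billion.
Net ΔY = k(ΔG − c·ΔT) = (−€250.102 billion) / 0.4078 ≈ −€613 billion.

−€613 billion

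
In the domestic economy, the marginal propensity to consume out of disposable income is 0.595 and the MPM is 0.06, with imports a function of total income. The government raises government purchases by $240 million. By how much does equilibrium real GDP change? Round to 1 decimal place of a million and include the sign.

Spending multiplier = 1/(1 − c + m) = 1/(1 − 0.595 + 0.06) = 1/0.465 ≈ 2.151.
ΔY = k × ΔG = (+$240 million) / 0.465 ≈ +$516.1 million.

+$516.1 million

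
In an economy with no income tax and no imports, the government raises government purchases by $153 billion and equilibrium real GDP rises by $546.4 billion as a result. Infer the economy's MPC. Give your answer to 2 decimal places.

Implied spending multiplier k = ΔY/ΔG = 546.4/153 ≈ 3.5712.
Since k = 1/(1 − MPC), MPC = 1 − 1/k = 1 − ΔG/ΔY = 1 − 153/546.4 ≈ 0.72.

0.72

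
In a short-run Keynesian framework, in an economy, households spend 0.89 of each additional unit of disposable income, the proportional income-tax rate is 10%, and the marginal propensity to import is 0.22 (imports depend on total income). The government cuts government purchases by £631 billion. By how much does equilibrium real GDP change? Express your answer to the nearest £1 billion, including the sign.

−£1,506 billion

Government-spending multiplier = 1/(1 − c(1−t) + m) = 1/(1 − 0.89×0.9 + 0.22) = 1/0.419 ≈ 2.387.
ΔY = k × ΔG = (−£631 billion) / 0.419 ≈ −£1,506 billion.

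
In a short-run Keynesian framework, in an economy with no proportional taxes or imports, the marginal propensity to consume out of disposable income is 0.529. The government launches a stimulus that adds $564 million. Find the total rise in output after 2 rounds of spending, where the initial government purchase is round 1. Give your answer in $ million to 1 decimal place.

Round 1 adds ΔG = $564 million; each later round is MPC = 0.529 times the previous.
After 2 rounds: 564 + 298.356 = ΔG·(1 − c^2)/(1 − c) = 564 × (1 − 0.279841)/0.471 ≈ $862.4 million.

$862.4 million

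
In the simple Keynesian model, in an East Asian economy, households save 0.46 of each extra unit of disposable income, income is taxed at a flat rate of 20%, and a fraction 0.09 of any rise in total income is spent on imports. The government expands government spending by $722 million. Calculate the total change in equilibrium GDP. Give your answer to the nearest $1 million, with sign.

+$1,097 million

MPC = 1 − MPS = 1 − 0.46 = 0.54.
Government-spending multiplier = 1/(1 − c(1−t) + m) = 1/(1 − 0.54×0.8 + 0.09) = 1/0.658 ≈ 1.52.
ΔY = k × ΔG = (+$722 million) / 0.658 ≈ +$1,097 million.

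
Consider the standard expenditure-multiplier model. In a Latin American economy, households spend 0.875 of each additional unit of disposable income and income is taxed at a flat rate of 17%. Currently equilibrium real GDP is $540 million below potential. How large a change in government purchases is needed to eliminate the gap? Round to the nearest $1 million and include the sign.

Spending multiplier = 1/(1 − c(1−t)) = 1/(1 − 0.875×0.83) = 1/0.27375 ≈ 3.653.
Need ΔY = +$540 million, so ΔG = ΔY/k = (+$540 million) × 0.27375 ≈ +$148 million.
The government should increase government purchases by $148 million.

+$148 million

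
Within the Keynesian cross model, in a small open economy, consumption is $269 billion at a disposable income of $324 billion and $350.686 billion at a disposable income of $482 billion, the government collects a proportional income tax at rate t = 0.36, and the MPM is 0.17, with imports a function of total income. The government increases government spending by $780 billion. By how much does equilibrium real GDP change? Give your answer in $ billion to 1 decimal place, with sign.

MPC = ΔC/ΔYd = (350.686 − 269)/(482 − 324) = 81.686/158 = 0.517.
Expenditure multiplier = 1/(1 − c(1−t) + m) = 1/(1 − 0.517×0.64 + 0.17) = 1/0.83912 ≈ 1.192.
ΔY = k × ΔG = (+$780 billion) / 0.83912 ≈ +$929.5 billion.

+$929.5 billion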